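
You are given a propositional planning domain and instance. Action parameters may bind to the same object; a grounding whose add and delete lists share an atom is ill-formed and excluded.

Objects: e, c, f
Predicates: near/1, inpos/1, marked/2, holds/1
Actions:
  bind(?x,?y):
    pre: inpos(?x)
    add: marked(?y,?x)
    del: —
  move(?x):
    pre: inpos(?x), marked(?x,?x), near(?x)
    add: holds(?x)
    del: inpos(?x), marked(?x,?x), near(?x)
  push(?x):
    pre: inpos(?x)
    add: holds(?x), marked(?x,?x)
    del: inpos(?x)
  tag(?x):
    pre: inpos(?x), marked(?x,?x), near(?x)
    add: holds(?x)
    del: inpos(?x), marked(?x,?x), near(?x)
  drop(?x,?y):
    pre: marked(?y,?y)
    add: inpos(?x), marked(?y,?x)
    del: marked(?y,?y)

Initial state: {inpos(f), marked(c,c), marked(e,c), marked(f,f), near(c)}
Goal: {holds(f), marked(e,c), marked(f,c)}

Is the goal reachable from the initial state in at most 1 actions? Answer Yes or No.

1. push(f)  →  {holds(f), marked(c,c), marked(e,c), marked(f,f), near(c)}
2. drop(c,f)  →  {holds(f), inpos(c), marked(c,c), marked(e,c), marked(f,c), near(c)}
optimal plan length = 2; 2 > 1

No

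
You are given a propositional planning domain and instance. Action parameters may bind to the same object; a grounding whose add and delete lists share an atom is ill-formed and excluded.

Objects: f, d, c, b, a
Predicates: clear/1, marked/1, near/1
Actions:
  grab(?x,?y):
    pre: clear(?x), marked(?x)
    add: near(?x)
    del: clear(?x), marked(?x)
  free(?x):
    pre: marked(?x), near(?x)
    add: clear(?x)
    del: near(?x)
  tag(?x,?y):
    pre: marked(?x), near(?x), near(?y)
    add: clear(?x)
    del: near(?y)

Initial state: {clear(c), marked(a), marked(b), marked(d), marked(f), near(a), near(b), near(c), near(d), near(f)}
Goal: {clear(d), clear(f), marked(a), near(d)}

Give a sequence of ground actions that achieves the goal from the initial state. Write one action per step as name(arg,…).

1. free(f)  →  {clear(c), clear(f), marked(a), marked(b), marked(d), marked(f), near(a), near(b), near(c), near(d)}
2. tag(d,c)  →  {clear(c), clear(d), clear(f), marked(a), marked(b), marked(d), marked(f), near(a), near(b), near(d)}

free(f); tag(d,c)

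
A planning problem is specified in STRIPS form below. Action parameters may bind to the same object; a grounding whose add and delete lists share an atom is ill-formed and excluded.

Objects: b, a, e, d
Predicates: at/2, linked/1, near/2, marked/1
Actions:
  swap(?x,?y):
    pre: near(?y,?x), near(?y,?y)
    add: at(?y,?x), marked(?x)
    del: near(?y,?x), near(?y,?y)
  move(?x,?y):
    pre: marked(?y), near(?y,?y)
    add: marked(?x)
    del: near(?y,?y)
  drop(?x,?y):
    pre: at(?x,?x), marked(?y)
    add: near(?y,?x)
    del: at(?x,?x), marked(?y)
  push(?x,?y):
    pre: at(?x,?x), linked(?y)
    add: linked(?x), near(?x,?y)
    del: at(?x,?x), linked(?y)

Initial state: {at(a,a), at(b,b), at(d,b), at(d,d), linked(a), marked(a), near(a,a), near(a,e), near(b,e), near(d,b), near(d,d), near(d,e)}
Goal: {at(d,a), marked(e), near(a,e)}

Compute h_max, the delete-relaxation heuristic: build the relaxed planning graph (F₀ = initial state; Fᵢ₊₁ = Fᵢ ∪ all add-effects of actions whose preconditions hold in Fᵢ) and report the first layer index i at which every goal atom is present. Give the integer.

F0 = init (12 atoms)
F1 = F0 ∪ {at(a,e), at(d,e), linked(b), linked(d), marked(b), marked(d), marked(e), near(a,b), near(a,d), near(b,a), near(d,a)}  (23 atoms)
F2 = F1 ∪ {at(a,b), at(a,d), at(d,a), near(b,b), near(b,d), near(e,a), near(e,b), near(e,d)}  (31 atoms)
goal ⊆ F2  ⇒  h_max = 2

2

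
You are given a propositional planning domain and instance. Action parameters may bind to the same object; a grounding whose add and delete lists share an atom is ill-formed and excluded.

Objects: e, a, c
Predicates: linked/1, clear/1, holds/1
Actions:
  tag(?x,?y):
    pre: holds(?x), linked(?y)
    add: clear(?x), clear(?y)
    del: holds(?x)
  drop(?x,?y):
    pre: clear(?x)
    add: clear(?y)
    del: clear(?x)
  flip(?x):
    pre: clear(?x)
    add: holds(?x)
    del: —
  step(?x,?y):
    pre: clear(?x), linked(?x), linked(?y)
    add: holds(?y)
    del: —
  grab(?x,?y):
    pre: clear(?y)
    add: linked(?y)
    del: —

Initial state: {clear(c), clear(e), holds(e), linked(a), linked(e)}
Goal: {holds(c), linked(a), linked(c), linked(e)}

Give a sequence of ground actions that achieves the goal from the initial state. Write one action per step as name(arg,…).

1. flip(c)  →  {clear(c), clear(e), holds(c), holds(e), linked(a), linked(e)}
2. grab(e,c)  →  {clear(c), clear(e), holds(c), holds(e), linked(a), linked(c), linked(e)}

flip(c); grab(e,c)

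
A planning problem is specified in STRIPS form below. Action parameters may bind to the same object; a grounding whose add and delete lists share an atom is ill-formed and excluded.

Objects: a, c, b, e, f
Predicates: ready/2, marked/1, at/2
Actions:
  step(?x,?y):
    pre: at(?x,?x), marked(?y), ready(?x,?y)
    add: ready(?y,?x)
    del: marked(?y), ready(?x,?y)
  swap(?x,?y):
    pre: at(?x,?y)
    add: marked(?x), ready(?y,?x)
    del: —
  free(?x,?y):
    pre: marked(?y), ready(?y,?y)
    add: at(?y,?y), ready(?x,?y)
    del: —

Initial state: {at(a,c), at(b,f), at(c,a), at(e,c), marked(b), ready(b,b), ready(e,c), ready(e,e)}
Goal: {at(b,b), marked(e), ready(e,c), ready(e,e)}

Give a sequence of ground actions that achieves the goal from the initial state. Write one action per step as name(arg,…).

swap(e,c); free(a,b)

1. swap(e,c)  →  {at(a,c), at(b,f), at(c,a), at(e,c), marked(b), marked(e), ready(b,b), ready(c,e), ready(e,c), ready(e,e)}
2. free(a,b)  →  {at(a,c), at(b,b), at(b,f), at(c,a), at(e,c), marked(b), marked(e), ready(a,b), ready(b,b), ready(c,e), ready(e,c), ready(e,e)}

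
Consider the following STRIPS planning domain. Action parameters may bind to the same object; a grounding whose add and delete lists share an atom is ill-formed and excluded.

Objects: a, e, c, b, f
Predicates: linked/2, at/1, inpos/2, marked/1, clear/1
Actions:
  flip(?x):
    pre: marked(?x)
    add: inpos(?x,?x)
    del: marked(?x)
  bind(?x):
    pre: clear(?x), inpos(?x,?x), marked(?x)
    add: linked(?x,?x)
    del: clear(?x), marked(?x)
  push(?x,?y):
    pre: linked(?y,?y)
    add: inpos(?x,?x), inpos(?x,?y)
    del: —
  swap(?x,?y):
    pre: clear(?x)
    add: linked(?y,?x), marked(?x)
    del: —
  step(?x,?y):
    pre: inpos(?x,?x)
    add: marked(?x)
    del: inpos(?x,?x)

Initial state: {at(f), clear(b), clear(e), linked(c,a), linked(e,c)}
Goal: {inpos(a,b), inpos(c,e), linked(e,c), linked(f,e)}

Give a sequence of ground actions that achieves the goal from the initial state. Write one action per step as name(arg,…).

swap(e,e); push(c,e); swap(e,f); swap(b,b); push(a,b)

1. swap(e,e)  →  {at(f), clear(b), clear(e), linked(c,a), linked(e,c), linked(e,e), marked(e)}
2. push(c,e)  →  {at(f), clear(b), clear(e), inpos(c,c), inpos(c,e), linked(c,a), linked(e,c), linked(e,e), marked(e)}
3. swap(e,f)  →  {at(f), clear(b), clear(e), inpos(c,c), inpos(c,e), linked(c,a), linked(e,c), linked(e,e), linked(f,e), marked(e)}
4. swap(b,b)  →  {at(f), clear(b), clear(e), inpos(c,c), inpos(c,e), linked(b,b), linked(c,a), linked(e,c), linked(e,e), linked(f,e), marked(b), marked(e)}
5. push(a,b)  →  {at(f), clear(b), clear(e), inpos(a,a), inpos(a,b), inpos(c,c), inpos(c,e), linked(b,b), linked(c,a), linked(e,c), linked(e,e), linked(f,e), marked(b), marked(e)}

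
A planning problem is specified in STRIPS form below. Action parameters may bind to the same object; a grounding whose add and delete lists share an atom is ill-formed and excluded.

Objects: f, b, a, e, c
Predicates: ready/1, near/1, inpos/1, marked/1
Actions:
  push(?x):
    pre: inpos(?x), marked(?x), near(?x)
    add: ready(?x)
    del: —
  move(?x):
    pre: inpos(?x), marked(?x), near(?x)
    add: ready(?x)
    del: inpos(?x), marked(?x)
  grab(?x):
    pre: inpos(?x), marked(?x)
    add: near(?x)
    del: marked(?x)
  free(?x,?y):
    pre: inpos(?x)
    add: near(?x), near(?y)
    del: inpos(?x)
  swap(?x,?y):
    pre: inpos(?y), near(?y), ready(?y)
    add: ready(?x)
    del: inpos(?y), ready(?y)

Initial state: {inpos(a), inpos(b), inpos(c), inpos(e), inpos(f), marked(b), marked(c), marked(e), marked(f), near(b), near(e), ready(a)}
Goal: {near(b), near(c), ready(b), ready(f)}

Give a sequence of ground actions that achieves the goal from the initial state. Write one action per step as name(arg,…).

push(b); free(c,f); push(f)

1. push(b)  →  {inpos(a), inpos(b), inpos(c), inpos(e), inpos(f), marked(b), marked(c), marked(e), marked(f), near(b), near(e), ready(a), ready(b)}
2. free(c,f)  →  {inpos(a), inpos(b), inpos(e), inpos(f), marked(b), marked(c), marked(e), marked(f), near(b), near(c), near(e), near(f), ready(a), ready(b)}
3. push(f)  →  {inpos(a), inpos(b), inpos(e), inpos(f), marked(b), marked(c), marked(e), marked(f), near(b), near(c), near(e), near(f), ready(a), ready(b), ready(f)}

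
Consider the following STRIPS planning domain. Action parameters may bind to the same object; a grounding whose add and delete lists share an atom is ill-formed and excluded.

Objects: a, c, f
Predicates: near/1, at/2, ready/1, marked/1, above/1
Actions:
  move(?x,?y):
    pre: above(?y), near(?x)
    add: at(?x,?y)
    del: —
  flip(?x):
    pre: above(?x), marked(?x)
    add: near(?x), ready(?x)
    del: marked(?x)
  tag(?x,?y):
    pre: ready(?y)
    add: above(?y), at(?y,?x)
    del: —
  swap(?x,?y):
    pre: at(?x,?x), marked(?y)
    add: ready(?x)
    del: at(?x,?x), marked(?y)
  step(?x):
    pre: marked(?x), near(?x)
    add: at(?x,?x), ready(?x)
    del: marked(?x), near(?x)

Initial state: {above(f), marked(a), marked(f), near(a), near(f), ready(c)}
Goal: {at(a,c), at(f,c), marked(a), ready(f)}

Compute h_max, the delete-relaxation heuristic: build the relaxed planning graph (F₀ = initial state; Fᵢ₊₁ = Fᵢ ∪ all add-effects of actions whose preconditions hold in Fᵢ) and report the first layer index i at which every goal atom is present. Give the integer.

2

F0 = init (6 atoms)
F1 = F0 ∪ {above(c), at(a,a), at(a,f), at(c,a), at(c,c), at(c,f), at(f,f), ready(a), ready(f)}  (15 atoms)
F2 = F1 ∪ {above(a), at(a,c), at(f,a), at(f,c)}  (19 atoms)
goal ⊆ F2  ⇒  h_max = 2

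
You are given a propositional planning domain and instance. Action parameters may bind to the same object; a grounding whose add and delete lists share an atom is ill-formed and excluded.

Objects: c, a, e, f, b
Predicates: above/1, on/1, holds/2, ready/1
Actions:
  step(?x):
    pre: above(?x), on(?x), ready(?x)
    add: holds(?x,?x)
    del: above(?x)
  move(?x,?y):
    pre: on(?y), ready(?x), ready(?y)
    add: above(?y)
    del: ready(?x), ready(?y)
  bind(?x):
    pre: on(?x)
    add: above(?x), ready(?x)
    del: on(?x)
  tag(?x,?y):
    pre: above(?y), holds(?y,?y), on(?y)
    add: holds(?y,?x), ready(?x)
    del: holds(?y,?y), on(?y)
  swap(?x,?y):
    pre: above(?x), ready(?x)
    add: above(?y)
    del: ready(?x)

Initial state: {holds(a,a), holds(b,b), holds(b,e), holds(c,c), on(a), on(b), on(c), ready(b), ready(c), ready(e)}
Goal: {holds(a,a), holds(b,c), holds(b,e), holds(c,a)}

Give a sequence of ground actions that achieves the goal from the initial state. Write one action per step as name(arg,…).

move(c,c); move(e,b); tag(c,b); tag(a,c)

1. move(c,c)  →  {above(c), holds(a,a), holds(b,b), holds(b,e), holds(c,c), on(a), on(b), on(c), ready(b), ready(e)}
2. move(e,b)  →  {above(b), above(c), holds(a,a), holds(b,b), holds(b,e), holds(c,c), on(a), on(b), on(c)}
3. tag(c,b)  →  {above(b), above(c), holds(a,a), holds(b,c), holds(b,e), holds(c,c), on(a), on(c), ready(c)}
4. tag(a,c)  →  {above(b), above(c), holds(a,a), holds(b,c), holds(b,e), holds(c,a), on(a), ready(a), ready(c)}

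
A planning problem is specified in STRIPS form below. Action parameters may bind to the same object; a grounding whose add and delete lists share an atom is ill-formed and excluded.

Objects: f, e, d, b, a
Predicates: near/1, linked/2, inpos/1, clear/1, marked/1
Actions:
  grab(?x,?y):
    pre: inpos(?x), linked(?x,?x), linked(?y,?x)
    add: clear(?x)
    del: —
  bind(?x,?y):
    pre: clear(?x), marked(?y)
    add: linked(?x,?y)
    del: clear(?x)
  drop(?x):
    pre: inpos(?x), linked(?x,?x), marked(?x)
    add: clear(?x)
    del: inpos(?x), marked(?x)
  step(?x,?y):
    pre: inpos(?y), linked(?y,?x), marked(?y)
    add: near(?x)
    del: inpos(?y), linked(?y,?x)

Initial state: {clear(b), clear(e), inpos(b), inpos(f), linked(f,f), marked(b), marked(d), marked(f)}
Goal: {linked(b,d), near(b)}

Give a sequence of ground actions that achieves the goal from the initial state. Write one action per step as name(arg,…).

grab(f,f); bind(f,b); bind(b,d); step(b,f)

1. grab(f,f)  →  {clear(b), clear(e), clear(f), inpos(b), inpos(f), linked(f,f), marked(b), marked(d), marked(f)}
2. bind(f,b)  →  {clear(b), clear(e), inpos(b), inpos(f), linked(f,b), linked(f,f), marked(b), marked(d), marked(f)}
3. bind(b,d)  →  {clear(e), inpos(b), inpos(f), linked(b,d), linked(f,b), linked(f,f), marked(b), marked(d), marked(f)}
4. step(b,f)  →  {clear(e), inpos(b), linked(b,d), linked(f,f), marked(b), marked(d), marked(f), near(b)}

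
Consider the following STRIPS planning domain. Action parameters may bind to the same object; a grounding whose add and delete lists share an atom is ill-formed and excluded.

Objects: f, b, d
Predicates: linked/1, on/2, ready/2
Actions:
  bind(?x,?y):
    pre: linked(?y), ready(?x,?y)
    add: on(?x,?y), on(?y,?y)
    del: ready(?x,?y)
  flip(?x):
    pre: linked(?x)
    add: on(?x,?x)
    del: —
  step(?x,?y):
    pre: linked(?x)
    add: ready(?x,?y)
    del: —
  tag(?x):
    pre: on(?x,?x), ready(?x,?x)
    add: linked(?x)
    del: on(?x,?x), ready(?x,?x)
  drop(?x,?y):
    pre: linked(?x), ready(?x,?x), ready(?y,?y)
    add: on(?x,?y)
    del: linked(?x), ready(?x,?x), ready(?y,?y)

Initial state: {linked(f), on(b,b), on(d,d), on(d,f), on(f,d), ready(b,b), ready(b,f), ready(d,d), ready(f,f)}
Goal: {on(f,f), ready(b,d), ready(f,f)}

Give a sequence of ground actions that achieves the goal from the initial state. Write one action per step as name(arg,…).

bind(b,f); tag(b); step(b,d)

1. bind(b,f)  →  {linked(f), on(b,b), on(b,f), on(d,d), on(d,f), on(f,d), on(f,f), ready(b,b), ready(d,d), ready(f,f)}
2. tag(b)  →  {linked(b), linked(f), on(b,f), on(d,d), on(d,f), on(f,d), on(f,f), ready(d,d), ready(f,f)}
3. step(b,d)  →  {linked(b), linked(f), on(b,f), on(d,d), on(d,f), on(f,d), on(f,f), ready(b,d), ready(d,d), ready(f,f)}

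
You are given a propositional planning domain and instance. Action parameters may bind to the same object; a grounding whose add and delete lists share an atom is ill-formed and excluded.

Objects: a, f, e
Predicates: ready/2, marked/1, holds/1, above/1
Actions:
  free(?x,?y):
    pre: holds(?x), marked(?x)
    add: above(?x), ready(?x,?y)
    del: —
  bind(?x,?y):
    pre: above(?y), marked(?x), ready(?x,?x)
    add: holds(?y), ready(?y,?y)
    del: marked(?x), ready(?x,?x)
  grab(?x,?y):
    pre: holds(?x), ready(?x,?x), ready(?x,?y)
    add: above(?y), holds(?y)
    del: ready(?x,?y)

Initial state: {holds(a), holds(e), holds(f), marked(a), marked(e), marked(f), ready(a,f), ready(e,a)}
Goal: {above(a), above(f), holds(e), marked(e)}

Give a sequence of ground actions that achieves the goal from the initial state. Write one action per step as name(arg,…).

free(a,a); free(f,a)

1. free(a,a)  →  {above(a), holds(a), holds(e), holds(f), marked(a), marked(e), marked(f), ready(a,a), ready(a,f), ready(e,a)}
2. free(f,a)  →  {above(a), above(f), holds(a), holds(e), holds(f), marked(a), marked(e), marked(f), ready(a,a), ready(a,f), ready(e,a), ready(f,a)}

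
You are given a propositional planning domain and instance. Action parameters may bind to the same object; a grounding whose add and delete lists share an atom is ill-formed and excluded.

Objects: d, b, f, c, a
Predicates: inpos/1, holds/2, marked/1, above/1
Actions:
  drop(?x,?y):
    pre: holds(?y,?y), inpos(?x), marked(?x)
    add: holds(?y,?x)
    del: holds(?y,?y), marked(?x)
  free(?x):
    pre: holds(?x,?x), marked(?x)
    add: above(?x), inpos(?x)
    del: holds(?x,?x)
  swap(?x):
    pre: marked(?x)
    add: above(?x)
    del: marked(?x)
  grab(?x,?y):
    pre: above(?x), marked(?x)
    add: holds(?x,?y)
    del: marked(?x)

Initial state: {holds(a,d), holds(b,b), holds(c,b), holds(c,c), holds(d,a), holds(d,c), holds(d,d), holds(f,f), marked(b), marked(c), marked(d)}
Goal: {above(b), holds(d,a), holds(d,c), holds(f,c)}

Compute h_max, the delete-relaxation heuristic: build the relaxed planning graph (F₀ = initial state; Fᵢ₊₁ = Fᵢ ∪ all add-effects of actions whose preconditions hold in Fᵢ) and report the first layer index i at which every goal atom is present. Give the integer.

2

F0 = init (11 atoms)
F1 = F0 ∪ {above(b), above(c), above(d), inpos(b), inpos(c), inpos(d)}  (17 atoms)
F2 = F1 ∪ {holds(b,a), holds(b,c), holds(b,d), holds(b,f), holds(c,a), holds(c,d), holds(c,f), holds(d,b), holds(d,f), holds(f,b), holds(f,c), holds(f,d)}  (29 atoms)
goal ⊆ F2  ⇒  h_max = 2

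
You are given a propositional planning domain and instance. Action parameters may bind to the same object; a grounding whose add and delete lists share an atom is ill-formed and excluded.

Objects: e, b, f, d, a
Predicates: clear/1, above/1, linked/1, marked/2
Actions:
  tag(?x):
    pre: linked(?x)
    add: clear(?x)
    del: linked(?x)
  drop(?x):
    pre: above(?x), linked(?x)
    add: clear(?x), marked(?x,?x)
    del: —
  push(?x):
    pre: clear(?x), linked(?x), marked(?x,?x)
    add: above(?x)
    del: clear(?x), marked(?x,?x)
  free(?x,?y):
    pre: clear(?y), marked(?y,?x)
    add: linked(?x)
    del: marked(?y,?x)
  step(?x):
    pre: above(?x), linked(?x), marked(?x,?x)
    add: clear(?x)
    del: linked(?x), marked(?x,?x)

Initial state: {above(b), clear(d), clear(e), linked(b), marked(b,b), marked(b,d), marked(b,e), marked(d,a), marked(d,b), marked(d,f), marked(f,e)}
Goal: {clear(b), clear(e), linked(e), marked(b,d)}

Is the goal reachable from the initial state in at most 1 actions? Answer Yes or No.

No

1. tag(b)  →  {above(b), clear(b), clear(d), clear(e), marked(b,b), marked(b,d), marked(b,e), marked(d,a), marked(d,b), marked(d,f), marked(f,e)}
2. free(e,b)  →  {above(b), clear(b), clear(d), clear(e), linked(e), marked(b,b), marked(b,d), marked(d,a), marked(d,b), marked(d,f), marked(f,e)}
optimal plan length = 2; 2 > 1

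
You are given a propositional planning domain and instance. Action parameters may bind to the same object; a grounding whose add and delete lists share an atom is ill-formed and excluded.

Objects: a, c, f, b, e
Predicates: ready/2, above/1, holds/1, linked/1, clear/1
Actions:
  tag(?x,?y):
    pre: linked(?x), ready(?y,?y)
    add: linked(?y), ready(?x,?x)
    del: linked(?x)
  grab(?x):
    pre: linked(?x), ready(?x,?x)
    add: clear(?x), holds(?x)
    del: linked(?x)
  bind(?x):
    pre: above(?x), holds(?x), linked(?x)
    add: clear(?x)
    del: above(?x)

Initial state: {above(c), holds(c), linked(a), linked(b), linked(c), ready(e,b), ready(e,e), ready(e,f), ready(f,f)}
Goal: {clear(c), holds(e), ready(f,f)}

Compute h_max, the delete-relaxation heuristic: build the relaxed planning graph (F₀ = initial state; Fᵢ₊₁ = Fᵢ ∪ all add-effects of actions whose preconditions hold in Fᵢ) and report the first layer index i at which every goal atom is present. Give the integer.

2

F0 = init (9 atoms)
F1 = F0 ∪ {clear(c), linked(e), linked(f), ready(a,a), ready(b,b), ready(c,c)}  (15 atoms)
F2 = F1 ∪ {clear(a), clear(b), clear(e), clear(f), holds(a), holds(b), holds(e), holds(f)}  (23 atoms)
goal ⊆ F2  ⇒  h_max = 2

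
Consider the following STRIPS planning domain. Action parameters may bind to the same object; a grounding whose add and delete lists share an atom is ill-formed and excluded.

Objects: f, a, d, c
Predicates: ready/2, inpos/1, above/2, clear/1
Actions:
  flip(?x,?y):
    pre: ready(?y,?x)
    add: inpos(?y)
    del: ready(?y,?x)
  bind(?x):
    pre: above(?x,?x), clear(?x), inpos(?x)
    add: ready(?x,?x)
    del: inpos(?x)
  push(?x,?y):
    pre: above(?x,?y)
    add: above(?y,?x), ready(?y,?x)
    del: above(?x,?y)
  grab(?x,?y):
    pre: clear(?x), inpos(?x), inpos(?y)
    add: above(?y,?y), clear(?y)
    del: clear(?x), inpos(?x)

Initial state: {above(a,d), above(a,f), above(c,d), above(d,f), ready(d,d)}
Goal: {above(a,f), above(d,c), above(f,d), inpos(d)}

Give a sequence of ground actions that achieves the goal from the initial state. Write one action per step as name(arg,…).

1. flip(d,d)  →  {above(a,d), above(a,f), above(c,d), above(d,f), inpos(d)}
2. push(d,f)  →  {above(a,d), above(a,f), above(c,d), above(f,d), inpos(d), ready(f,d)}
3. push(c,d)  →  {above(a,d), above(a,f), above(d,c), above(f,d), inpos(d), ready(d,c), ready(f,d)}

flip(d,d); push(d,f); push(c,d)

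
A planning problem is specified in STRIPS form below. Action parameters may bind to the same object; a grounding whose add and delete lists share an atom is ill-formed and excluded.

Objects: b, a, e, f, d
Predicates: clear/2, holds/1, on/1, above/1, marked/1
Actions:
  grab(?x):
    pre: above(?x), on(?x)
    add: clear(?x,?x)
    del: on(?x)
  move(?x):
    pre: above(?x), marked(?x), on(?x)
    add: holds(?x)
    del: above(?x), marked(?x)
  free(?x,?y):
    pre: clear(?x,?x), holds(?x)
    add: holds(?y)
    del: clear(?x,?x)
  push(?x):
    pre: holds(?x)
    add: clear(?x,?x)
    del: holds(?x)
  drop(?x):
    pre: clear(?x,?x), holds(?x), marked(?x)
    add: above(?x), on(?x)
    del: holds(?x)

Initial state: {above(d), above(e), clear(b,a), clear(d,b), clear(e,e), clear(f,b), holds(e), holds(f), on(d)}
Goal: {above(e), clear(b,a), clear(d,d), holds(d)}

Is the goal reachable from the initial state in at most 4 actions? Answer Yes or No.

1. grab(d)  →  {above(d), above(e), clear(b,a), clear(d,b), clear(d,d), clear(e,e), clear(f,b), holds(e), holds(f)}
2. free(e,d)  →  {above(d), above(e), clear(b,a), clear(d,b), clear(d,d), clear(f,b), holds(d), holds(e), holds(f)}
optimal plan length = 2; 2 ≤ 4

Yes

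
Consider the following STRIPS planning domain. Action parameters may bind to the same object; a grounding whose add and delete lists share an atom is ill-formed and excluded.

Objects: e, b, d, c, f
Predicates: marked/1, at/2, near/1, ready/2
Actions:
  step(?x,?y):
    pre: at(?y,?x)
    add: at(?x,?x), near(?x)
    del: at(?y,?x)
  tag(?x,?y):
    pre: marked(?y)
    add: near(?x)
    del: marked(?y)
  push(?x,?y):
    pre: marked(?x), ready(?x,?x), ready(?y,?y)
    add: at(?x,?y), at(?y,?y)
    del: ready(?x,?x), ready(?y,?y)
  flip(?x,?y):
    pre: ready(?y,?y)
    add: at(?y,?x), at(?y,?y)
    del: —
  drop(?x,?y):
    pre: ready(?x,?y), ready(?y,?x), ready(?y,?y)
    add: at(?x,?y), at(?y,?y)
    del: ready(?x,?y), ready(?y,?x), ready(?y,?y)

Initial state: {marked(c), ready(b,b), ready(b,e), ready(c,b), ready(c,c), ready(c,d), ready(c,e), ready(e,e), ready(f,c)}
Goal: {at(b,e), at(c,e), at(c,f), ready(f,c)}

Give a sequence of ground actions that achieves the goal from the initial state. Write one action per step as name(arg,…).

flip(e,b); flip(e,c); flip(f,c)

1. flip(e,b)  →  {at(b,b), at(b,e), marked(c), ready(b,b), ready(b,e), ready(c,b), ready(c,c), ready(c,d), ready(c,e), ready(e,e), ready(f,c)}
2. flip(e,c)  →  {at(b,b), at(b,e), at(c,c), at(c,e), marked(c), ready(b,b), ready(b,e), ready(c,b), ready(c,c), ready(c,d), ready(c,e), ready(e,e), ready(f,c)}
3. flip(f,c)  →  {at(b,b), at(b,e), at(c,c), at(c,e), at(c,f), marked(c), ready(b,b), ready(b,e), ready(c,b), ready(c,c), ready(c,d), ready(c,e), ready(e,e), ready(f,c)}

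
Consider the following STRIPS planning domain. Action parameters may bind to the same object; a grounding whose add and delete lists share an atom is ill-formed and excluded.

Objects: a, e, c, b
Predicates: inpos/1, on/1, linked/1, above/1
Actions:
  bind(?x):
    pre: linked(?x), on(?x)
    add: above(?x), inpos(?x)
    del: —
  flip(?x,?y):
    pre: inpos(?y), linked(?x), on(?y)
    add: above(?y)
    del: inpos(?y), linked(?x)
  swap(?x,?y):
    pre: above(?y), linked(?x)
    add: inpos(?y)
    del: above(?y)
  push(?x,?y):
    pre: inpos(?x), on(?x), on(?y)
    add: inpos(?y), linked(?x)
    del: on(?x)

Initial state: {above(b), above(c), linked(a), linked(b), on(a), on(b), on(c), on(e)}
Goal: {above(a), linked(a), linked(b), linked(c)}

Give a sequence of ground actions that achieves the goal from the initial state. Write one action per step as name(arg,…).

1. bind(a)  →  {above(a), above(b), above(c), inpos(a), linked(a), linked(b), on(a), on(b), on(c), on(e)}
2. swap(a,c)  →  {above(a), above(b), inpos(a), inpos(c), linked(a), linked(b), on(a), on(b), on(c), on(e)}
3. push(c,a)  →  {above(a), above(b), inpos(a), inpos(c), linked(a), linked(b), linked(c), on(a), on(b), on(e)}

bind(a); swap(a,c); push(c,a)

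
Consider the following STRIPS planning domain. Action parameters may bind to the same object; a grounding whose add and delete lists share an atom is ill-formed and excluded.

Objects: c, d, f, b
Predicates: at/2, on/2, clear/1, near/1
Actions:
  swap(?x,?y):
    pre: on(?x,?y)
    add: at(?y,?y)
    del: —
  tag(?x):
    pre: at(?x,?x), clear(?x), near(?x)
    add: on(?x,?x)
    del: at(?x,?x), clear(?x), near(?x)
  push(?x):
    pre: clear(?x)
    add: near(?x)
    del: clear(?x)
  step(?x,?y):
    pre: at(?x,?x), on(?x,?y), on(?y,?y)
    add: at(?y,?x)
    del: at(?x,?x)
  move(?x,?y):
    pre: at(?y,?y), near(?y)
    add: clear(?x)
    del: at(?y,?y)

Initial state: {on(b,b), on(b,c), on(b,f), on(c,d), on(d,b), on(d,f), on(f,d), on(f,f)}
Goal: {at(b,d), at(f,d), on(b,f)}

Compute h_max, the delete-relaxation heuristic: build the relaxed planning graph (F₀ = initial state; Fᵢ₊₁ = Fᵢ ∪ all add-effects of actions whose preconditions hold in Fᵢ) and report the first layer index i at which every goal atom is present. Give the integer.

2

F0 = init (8 atoms)
F1 = F0 ∪ {at(b,b), at(c,c), at(d,d), at(f,f)}  (12 atoms)
F2 = F1 ∪ {at(b,d), at(f,b), at(f,d)}  (15 atoms)
goal ⊆ F2  ⇒  h_max = 2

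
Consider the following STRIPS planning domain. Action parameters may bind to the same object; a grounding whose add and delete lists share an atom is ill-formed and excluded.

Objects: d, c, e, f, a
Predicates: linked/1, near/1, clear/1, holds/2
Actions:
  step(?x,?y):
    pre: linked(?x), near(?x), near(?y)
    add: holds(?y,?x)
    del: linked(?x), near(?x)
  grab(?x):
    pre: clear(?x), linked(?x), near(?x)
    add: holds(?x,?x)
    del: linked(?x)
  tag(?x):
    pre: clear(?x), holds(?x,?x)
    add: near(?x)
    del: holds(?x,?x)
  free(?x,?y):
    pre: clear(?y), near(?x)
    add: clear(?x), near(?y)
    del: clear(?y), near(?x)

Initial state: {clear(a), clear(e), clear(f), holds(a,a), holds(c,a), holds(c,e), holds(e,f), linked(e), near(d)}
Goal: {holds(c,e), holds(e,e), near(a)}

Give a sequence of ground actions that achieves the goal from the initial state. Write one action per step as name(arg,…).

tag(a); free(d,e); step(e,e)

1. tag(a)  →  {clear(a), clear(e), clear(f), holds(c,a), holds(c,e), holds(e,f), linked(e), near(a), near(d)}
2. free(d,e)  →  {clear(a), clear(d), clear(f), holds(c,a), holds(c,e), holds(e,f), linked(e), near(a), near(e)}
3. step(e,e)  →  {clear(a), clear(d), clear(f), holds(c,a), holds(c,e), holds(e,e), holds(e,f), near(a)}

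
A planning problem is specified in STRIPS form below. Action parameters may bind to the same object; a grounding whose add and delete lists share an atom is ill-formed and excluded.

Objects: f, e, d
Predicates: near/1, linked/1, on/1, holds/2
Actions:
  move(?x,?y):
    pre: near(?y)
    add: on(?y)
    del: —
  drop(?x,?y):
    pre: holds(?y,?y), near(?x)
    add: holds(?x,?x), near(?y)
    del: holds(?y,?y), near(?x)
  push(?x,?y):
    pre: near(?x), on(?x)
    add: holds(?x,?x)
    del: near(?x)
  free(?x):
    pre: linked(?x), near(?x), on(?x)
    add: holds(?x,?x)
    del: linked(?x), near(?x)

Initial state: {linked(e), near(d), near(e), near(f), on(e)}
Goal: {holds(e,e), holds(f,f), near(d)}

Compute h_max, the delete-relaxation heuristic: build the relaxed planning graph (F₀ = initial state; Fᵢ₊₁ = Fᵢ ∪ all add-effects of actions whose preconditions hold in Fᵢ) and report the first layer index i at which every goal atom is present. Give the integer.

F0 = init (5 atoms)
F1 = F0 ∪ {holds(e,e), on(d), on(f)}  (8 atoms)
F2 = F1 ∪ {holds(d,d), holds(f,f)}  (10 atoms)
goal ⊆ F2  ⇒  h_max = 2

2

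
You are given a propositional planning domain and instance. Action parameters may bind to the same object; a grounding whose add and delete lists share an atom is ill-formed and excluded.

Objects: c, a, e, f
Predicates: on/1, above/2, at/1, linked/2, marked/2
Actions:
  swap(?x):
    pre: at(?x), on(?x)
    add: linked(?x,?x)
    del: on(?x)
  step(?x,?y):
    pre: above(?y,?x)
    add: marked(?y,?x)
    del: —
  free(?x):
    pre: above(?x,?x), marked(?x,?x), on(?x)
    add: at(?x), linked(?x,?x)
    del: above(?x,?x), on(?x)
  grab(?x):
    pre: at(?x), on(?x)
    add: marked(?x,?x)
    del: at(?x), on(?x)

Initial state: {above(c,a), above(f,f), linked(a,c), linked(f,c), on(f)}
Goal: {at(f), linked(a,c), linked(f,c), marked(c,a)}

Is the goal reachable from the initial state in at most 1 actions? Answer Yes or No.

No

1. step(a,c)  →  {above(c,a), above(f,f), linked(a,c), linked(f,c), marked(c,a), on(f)}
2. step(f,f)  →  {above(c,a), above(f,f), linked(a,c), linked(f,c), marked(c,a), marked(f,f), on(f)}
3. free(f)  →  {above(c,a), at(f), linked(a,c), linked(f,c), linked(f,f), marked(c,a), marked(f,f)}
optimal plan length = 3; 3 > 1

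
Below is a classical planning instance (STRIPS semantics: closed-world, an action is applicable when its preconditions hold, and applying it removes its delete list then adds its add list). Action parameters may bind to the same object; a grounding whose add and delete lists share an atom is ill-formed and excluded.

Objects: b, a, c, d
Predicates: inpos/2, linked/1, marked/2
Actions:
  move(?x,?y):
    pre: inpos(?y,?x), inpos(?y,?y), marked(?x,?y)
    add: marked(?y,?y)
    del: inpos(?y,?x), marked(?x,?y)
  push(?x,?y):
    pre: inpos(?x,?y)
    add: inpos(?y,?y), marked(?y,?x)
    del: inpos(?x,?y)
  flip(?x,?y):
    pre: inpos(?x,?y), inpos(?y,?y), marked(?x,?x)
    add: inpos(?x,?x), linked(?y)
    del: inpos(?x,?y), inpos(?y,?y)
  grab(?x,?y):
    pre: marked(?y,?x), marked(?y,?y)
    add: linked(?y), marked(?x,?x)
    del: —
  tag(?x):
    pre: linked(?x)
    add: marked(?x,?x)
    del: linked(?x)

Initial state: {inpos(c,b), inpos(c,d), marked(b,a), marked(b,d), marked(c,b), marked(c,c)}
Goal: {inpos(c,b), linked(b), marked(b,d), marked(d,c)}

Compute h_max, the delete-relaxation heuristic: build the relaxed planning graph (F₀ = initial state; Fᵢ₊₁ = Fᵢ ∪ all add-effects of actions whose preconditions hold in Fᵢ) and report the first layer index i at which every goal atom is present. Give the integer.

2

F0 = init (6 atoms)
F1 = F0 ∪ {inpos(b,b), inpos(d,d), linked(c), marked(b,b), marked(b,c), marked(d,c)}  (12 atoms)
F2 = F1 ∪ {inpos(c,c), linked(b), linked(d), marked(a,a), marked(d,d)}  (17 atoms)
goal ⊆ F2  ⇒  h_max = 2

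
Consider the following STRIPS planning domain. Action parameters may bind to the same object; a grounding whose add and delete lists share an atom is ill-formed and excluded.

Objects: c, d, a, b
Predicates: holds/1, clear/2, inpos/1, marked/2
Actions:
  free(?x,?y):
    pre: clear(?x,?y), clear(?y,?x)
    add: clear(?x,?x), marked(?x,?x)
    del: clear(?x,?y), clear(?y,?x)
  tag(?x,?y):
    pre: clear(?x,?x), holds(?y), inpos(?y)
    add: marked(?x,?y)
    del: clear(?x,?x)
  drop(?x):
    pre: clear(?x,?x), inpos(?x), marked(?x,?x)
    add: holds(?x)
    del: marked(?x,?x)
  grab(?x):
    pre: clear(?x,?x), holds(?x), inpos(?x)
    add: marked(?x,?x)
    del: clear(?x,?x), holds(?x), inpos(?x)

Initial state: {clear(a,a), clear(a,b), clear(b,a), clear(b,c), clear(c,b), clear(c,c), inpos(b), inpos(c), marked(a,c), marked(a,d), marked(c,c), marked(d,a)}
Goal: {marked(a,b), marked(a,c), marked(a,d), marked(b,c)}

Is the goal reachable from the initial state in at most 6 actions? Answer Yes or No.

Yes

1. free(b,c)  →  {clear(a,a), clear(a,b), clear(b,a), clear(b,b), clear(c,c), inpos(b), inpos(c), marked(a,c), marked(a,d), marked(b,b), marked(c,c), marked(d,a)}
2. drop(c)  →  {clear(a,a), clear(a,b), clear(b,a), clear(b,b), clear(c,c), holds(c), inpos(b), inpos(c), marked(a,c), marked(a,d), marked(b,b), marked(d,a)}
3. drop(b)  →  {clear(a,a), clear(a,b), clear(b,a), clear(b,b), clear(c,c), holds(b), holds(c), inpos(b), inpos(c), marked(a,c), marked(a,d), marked(d,a)}
4. tag(a,b)  →  {clear(a,b), clear(b,a), clear(b,b), clear(c,c), holds(b), holds(c), inpos(b), inpos(c), marked(a,b), marked(a,c), marked(a,d), marked(d,a)}
5. tag(b,c)  →  {clear(a,b), clear(b,a), clear(c,c), holds(b), holds(c), inpos(b), inpos(c), marked(a,b), marked(a,c), marked(a,d), marked(b,c), marked(d,a)}
optimal plan length = 5; 5 ≤ 6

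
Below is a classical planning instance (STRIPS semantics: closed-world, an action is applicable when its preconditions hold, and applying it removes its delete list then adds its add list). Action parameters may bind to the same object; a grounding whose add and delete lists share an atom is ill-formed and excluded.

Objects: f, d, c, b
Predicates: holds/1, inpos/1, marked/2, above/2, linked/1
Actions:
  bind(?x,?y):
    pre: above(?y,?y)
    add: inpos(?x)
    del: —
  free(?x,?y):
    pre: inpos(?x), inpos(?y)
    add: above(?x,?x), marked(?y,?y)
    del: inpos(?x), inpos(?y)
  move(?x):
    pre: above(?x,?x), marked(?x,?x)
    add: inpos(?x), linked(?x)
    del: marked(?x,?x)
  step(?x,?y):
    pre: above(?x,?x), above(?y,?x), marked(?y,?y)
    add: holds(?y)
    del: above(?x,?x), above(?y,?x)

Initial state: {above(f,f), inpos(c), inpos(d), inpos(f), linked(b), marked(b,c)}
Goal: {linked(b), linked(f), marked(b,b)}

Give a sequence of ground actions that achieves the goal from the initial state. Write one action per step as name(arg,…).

1. bind(b,f)  →  {above(f,f), inpos(b), inpos(c), inpos(d), inpos(f), linked(b), marked(b,c)}
2. free(f,f)  →  {above(f,f), inpos(b), inpos(c), inpos(d), linked(b), marked(b,c), marked(f,f)}
3. free(d,b)  →  {above(d,d), above(f,f), inpos(c), linked(b), marked(b,b), marked(b,c), marked(f,f)}
4. move(f)  →  {above(d,d), above(f,f), inpos(c), inpos(f), linked(b), linked(f), marked(b,b), marked(b,c)}

bind(b,f); free(f,f); free(d,b); move(f)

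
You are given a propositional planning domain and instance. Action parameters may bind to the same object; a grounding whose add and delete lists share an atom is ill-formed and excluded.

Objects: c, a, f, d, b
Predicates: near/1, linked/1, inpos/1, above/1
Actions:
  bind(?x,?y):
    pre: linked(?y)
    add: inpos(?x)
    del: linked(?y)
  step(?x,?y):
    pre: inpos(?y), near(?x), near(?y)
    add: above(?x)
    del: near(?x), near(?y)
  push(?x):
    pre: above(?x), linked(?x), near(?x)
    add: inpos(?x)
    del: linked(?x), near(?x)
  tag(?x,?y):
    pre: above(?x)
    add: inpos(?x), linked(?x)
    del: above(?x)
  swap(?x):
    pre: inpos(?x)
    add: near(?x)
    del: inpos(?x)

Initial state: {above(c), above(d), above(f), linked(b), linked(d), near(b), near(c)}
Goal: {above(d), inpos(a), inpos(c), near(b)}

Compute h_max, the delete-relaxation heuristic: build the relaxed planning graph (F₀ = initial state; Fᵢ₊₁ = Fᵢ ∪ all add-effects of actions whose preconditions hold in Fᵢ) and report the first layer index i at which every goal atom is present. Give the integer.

F0 = init (7 atoms)
F1 = F0 ∪ {inpos(a), inpos(b), inpos(c), inpos(d), inpos(f), linked(c), linked(f)}  (14 atoms)
goal ⊆ F1  ⇒  h_max = 1

1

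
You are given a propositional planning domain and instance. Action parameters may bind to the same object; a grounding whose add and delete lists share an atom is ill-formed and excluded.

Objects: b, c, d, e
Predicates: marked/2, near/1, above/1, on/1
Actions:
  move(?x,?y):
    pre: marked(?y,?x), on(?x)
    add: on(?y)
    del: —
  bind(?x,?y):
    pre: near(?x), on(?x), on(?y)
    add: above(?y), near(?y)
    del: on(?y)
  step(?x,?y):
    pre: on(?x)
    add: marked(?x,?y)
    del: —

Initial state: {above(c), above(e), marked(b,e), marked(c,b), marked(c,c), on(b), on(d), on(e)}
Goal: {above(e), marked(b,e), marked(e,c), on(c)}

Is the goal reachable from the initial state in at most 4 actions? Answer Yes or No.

1. move(b,c)  →  {above(c), above(e), marked(b,e), marked(c,b), marked(c,c), on(b), on(c), on(d), on(e)}
2. step(e,c)  →  {above(c), above(e), marked(b,e), marked(c,b), marked(c,c), marked(e,c), on(b), on(c), on(d), on(e)}
optimal plan length = 2; 2 ≤ 4

Yes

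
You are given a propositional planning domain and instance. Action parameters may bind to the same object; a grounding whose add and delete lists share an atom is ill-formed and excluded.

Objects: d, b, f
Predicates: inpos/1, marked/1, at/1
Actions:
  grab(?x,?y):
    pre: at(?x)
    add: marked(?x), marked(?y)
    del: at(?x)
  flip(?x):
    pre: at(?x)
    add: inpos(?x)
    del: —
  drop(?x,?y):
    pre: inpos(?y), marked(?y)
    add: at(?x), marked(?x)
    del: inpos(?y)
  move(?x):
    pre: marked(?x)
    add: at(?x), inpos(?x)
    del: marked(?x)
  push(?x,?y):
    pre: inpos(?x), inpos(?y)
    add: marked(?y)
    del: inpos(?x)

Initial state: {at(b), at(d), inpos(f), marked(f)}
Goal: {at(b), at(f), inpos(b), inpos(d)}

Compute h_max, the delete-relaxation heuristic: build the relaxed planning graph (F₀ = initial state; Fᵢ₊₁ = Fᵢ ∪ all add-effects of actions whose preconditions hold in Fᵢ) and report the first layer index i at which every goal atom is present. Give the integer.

F0 = init (4 atoms)
F1 = F0 ∪ {at(f), inpos(b), inpos(d), marked(b), marked(d)}  (9 atoms)
goal ⊆ F1  ⇒  h_max = 1

1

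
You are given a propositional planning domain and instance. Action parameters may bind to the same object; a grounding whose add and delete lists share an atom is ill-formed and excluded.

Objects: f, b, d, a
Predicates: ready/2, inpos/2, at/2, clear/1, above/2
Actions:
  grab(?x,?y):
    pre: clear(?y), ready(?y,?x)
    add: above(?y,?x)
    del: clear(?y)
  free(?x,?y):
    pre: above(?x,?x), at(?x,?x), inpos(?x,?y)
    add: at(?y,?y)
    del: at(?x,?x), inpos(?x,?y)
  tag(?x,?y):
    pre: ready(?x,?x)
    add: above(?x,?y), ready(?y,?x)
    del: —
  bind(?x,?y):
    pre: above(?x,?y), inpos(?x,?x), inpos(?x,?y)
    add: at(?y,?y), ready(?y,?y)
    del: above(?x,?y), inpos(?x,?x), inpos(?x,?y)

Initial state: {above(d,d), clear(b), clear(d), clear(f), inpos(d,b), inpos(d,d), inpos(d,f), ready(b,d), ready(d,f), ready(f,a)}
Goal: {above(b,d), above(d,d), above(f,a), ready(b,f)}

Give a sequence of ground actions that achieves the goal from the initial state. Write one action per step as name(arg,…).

1. grab(f,d)  →  {above(d,d), above(d,f), clear(b), clear(f), inpos(d,b), inpos(d,d), inpos(d,f), ready(b,d), ready(d,f), ready(f,a)}
2. grab(d,b)  →  {above(b,d), above(d,d), above(d,f), clear(f), inpos(d,b), inpos(d,d), inpos(d,f), ready(b,d), ready(d,f), ready(f,a)}
3. grab(a,f)  →  {above(b,d), above(d,d), above(d,f), above(f,a), inpos(d,b), inpos(d,d), inpos(d,f), ready(b,d), ready(d,f), ready(f,a)}
4. bind(d,f)  →  {above(b,d), above(d,d), above(f,a), at(f,f), inpos(d,b), ready(b,d), ready(d,f), ready(f,a), ready(f,f)}
5. tag(f,b)  →  {above(b,d), above(d,d), above(f,a), above(f,b), at(f,f), inpos(d,b), ready(b,d), ready(b,f), ready(d,f), ready(f,a), ready(f,f)}

grab(f,d); grab(d,b); grab(a,f); bind(d,f); tag(f,b)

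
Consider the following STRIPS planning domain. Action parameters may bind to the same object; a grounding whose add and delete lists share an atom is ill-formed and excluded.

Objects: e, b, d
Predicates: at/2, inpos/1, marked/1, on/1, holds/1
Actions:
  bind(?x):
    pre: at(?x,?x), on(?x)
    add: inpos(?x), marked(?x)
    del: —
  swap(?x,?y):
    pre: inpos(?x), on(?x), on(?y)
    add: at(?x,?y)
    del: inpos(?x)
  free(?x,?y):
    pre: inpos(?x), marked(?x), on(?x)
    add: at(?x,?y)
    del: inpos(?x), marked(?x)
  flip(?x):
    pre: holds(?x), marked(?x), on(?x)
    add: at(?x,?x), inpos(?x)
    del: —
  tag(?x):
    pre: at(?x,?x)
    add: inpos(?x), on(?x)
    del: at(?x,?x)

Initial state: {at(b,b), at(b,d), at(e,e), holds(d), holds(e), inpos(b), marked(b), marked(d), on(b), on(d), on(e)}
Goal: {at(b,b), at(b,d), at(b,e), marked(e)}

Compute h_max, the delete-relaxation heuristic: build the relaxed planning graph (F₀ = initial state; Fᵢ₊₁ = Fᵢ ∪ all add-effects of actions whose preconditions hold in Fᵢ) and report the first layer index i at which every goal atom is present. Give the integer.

1

F0 = init (11 atoms)
F1 = F0 ∪ {at(b,e), at(d,d), inpos(d), inpos(e), marked(e)}  (16 atoms)
goal ⊆ F1  ⇒  h_max = 1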